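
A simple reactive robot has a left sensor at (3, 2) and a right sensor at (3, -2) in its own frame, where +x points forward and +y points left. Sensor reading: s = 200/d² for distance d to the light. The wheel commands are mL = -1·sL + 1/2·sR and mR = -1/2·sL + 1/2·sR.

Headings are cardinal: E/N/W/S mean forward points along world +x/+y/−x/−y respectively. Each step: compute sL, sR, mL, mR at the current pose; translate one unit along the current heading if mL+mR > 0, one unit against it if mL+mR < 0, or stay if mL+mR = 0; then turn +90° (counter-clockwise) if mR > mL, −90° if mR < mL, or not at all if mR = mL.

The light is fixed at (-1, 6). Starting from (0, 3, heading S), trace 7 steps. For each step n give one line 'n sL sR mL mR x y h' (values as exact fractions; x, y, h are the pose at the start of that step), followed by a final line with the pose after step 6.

0 40/9 200/37 -580/333 160/333 0 3 S
1 25/2 25/4 -75/8 -25/8 0 4 E
2 40 40 -20 0 -1 4 N
3 100/17 20 70/17 120/17 -1 3 W
4 200/37 40/9 -1060/333 -160/333 -2 3 S
5 50 10 -45 -20 -2 4 E
6 200/17 200 1500/17 1600/17 -3 4 N
final -3 5 W

n=0: pose=(0,3,S); sL=40/9, sR=200/37; mL=-580/333, mR=160/333; mL+mR=-140/111 → advance -1; mR−mL=20/9 → turn +1·90°
n=1: pose=(0,4,E); sL=25/2, sR=25/4; mL=-75/8, mR=-25/8; mL+mR=-25/2 → advance -1; mR−mL=25/4 → turn +1·90°
n=2: pose=(-1,4,N); sL=40, sR=40; mL=-20, mR=0; mL+mR=-20 → advance -1; mR−mL=20 → turn +1·90°
n=3: pose=(-1,3,W); sL=100/17, sR=20; mL=70/17, mR=120/17; mL+mR=190/17 → advance +1; mR−mL=50/17 → turn +1·90°
n=4: pose=(-2,3,S); sL=200/37, sR=40/9; mL=-1060/333, mR=-160/333; mL+mR=-1220/333 → advance -1; mR−mL=100/37 → turn +1·90°
n=5: pose=(-2,4,E); sL=50, sR=10; mL=-45, mR=-20; mL+mR=-65 → advance -1; mR−mL=25 → turn +1·90°
n=6: pose=(-3,4,N); sL=200/17, sR=200; mL=1500/17, mR=1600/17; mL+mR=3100/17 → advance +1; mR−mL=100/17 → turn +1·90°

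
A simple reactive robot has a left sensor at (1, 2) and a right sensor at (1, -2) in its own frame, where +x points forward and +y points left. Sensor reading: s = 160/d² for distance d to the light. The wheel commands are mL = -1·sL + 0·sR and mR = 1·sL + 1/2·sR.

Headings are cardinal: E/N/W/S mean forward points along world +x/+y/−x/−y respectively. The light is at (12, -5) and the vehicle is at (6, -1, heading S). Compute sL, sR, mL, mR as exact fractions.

32/5 160/73 -32/5 2736/365

left sensor world pos  = (8, -2); dL² = 25
right sensor world pos = (4, -2); dR² = 73
sL = 160/25 = 32/5
sR = 160/73 = 160/73
mL = -1·sL + 0·sR = -32/5
mR = 1·sL + 1/2·sR = 2736/365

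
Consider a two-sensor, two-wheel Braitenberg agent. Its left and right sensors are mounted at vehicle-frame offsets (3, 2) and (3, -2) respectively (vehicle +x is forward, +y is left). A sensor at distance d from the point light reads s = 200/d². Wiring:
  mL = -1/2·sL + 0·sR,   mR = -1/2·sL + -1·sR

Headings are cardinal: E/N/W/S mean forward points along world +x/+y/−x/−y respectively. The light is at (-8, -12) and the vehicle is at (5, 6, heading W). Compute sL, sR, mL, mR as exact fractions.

50/89 2/5 -25/89 -303/445

left sensor world pos  = (2, 4); dL² = 356
right sensor world pos = (2, 8); dR² = 500
sL = 200/356 = 50/89
sR = 200/500 = 2/5
mL = -1/2·sL + 0·sR = -25/89
mR = -1/2·sL + -1·sR = -303/445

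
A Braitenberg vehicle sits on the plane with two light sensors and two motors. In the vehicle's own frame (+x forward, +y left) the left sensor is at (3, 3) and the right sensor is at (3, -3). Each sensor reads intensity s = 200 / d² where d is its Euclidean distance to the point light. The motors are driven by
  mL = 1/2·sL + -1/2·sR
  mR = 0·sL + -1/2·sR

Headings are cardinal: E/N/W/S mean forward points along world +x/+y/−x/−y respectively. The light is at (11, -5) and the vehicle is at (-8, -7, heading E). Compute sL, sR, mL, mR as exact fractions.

200/257 200/281 2400/72217 -100/281

left sensor world pos  = (-5, -4); dL² = 257
right sensor world pos = (-5, -10); dR² = 281
sL = 200/257 = 200/257
sR = 200/281 = 200/281
mL = 1/2·sL + -1/2·sR = 2400/72217
mR = 0·sL + -1/2·sR = -100/281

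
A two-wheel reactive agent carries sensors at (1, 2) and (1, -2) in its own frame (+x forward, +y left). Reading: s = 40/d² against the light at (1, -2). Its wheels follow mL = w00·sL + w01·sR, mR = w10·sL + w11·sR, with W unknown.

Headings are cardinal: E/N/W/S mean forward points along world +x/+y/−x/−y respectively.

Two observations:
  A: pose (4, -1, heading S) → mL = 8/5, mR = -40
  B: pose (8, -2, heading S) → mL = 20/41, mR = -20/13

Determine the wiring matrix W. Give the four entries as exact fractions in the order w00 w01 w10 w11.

obs A: pose=(4,-1,S) → sL=8/5, sR=40, mL=8/5, mR=-40
obs B: pose=(8,-2,S) → sL=20/41, sR=20/13, mL=20/41, mR=-20/13
sensor matrix S = [[8/5, 40], [20/41, 20/13]]; det S = -9088/533
solve [mL_A; mL_B] = S·[w00; w01] and [mR_A; mR_B] = S·[w10; w11]:
  w00 = 1, w01 = 0, w10 = 0, w11 = -1

1 0 0 -1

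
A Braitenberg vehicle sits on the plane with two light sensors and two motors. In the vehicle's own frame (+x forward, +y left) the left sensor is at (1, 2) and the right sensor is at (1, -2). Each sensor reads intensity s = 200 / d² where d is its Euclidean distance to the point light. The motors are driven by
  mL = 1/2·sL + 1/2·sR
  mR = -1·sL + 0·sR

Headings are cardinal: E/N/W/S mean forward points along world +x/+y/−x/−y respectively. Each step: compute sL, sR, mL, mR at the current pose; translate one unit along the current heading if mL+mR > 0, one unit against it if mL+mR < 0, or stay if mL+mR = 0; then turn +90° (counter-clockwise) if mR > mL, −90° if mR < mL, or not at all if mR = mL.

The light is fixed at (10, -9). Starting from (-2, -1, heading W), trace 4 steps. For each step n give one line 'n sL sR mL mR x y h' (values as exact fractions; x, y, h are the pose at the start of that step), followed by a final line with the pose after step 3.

0 40/41 200/269 9480/11029 -40/41 -2 -1 W
1 4/5 100/81 412/405 -4/5 -1 -1 N
2 200/221 200/149 37000/32929 -200/221 -1 0 E
3 25/16 25/26 525/416 -25/16 0 0 S
final 0 1 W

n=0: pose=(-2,-1,W); sL=40/41, sR=200/269; mL=9480/11029, mR=-40/41; mL+mR=-1280/11029 → advance -1; mR−mL=-20240/11029 → turn -1·90°
n=1: pose=(-1,-1,N); sL=4/5, sR=100/81; mL=412/405, mR=-4/5; mL+mR=88/405 → advance +1; mR−mL=-736/405 → turn -1·90°
n=2: pose=(-1,0,E); sL=200/221, sR=200/149; mL=37000/32929, mR=-200/221; mL+mR=7200/32929 → advance +1; mR−mL=-66800/32929 → turn -1·90°
n=3: pose=(0,0,S); sL=25/16, sR=25/26; mL=525/416, mR=-25/16; mL+mR=-125/416 → advance -1; mR−mL=-1175/416 → turn -1·90°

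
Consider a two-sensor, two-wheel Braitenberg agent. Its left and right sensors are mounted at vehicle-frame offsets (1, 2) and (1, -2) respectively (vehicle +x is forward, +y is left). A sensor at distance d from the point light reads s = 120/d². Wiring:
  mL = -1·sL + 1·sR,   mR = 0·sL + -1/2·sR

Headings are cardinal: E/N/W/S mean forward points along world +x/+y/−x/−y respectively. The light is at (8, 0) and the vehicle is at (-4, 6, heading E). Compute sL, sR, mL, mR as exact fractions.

24/37 120/137 1152/5069 -60/137

left sensor world pos  = (-3, 8); dL² = 185
right sensor world pos = (-3, 4); dR² = 137
sL = 120/185 = 24/37
sR = 120/137 = 120/137
mL = -1·sL + 1·sR = 1152/5069
mR = 0·sL + -1/2·sR = -60/137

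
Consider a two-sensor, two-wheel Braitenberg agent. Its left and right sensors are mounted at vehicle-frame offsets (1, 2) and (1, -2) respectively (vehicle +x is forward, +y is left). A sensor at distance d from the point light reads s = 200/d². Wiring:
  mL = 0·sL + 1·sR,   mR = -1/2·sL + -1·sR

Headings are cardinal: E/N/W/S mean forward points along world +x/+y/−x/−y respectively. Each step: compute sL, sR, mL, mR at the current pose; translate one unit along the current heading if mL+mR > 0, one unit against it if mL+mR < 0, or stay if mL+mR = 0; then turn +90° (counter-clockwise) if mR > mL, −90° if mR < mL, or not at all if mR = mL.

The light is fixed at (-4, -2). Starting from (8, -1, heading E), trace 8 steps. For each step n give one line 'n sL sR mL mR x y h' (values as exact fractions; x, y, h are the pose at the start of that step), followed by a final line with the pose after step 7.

0 100/89 20/17 20/17 -2630/1513 8 -1 E
1 200/169 200/81 200/81 -41900/13689 7 -1 S
2 2 50/29 50/29 -79/29 7 0 W
3 200/109 40/41 40/41 -8460/4469 8 0 N
4 100/89 20/17 20/17 -2630/1513 8 -1 E
5 200/169 200/81 200/81 -41900/13689 7 -1 S
6 2 50/29 50/29 -79/29 7 0 W
7 200/109 40/41 40/41 -8460/4469 8 0 N
final 8 -1 E

n=0: pose=(8,-1,E); sL=100/89, sR=20/17; mL=20/17, mR=-2630/1513; mL+mR=-50/89 → advance -1; mR−mL=-4410/1513 → turn -1·90°
n=1: pose=(7,-1,S); sL=200/169, sR=200/81; mL=200/81, mR=-41900/13689; mL+mR=-100/169 → advance -1; mR−mL=-75700/13689 → turn -1·90°
n=2: pose=(7,0,W); sL=2, sR=50/29; mL=50/29, mR=-79/29; mL+mR=-1 → advance -1; mR−mL=-129/29 → turn -1·90°
n=3: pose=(8,0,N); sL=200/109, sR=40/41; mL=40/41, mR=-8460/4469; mL+mR=-100/109 → advance -1; mR−mL=-12820/4469 → turn -1·90°
n=4: pose=(8,-1,E); sL=100/89, sR=20/17; mL=20/17, mR=-2630/1513; mL+mR=-50/89 → advance -1; mR−mL=-4410/1513 → turn -1·90°
n=5: pose=(7,-1,S); sL=200/169, sR=200/81; mL=200/81, mR=-41900/13689; mL+mR=-100/169 → advance -1; mR−mL=-75700/13689 → turn -1·90°
n=6: pose=(7,0,W); sL=2, sR=50/29; mL=50/29, mR=-79/29; mL+mR=-1 → advance -1; mR−mL=-129/29 → turn -1·90°
n=7: pose=(8,0,N); sL=200/109, sR=40/41; mL=40/41, mR=-8460/4469; mL+mR=-100/109 → advance -1; mR−mL=-12820/4469 → turn -1·90°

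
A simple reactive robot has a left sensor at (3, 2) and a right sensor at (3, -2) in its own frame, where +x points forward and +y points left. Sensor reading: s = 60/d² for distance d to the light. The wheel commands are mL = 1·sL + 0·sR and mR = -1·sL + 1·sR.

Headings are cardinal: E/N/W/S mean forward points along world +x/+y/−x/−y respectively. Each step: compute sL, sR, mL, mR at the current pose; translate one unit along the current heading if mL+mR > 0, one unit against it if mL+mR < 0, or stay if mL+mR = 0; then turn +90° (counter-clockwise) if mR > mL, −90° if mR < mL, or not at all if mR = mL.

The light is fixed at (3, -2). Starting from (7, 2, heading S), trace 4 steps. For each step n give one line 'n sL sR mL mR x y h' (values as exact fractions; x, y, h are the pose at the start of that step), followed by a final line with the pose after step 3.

n=0: pose=(7,2,S); sL=60/37, sR=12; mL=60/37, mR=384/37; mL+mR=12 → advance +1; mR−mL=324/37 → turn +1·90°
n=1: pose=(7,1,E); sL=30/37, sR=6/5; mL=30/37, mR=72/185; mL+mR=6/5 → advance +1; mR−mL=-78/185 → turn -1·90°
n=2: pose=(8,1,S); sL=60/49, sR=20/3; mL=60/49, mR=800/147; mL+mR=20/3 → advance +1; mR−mL=620/147 → turn +1·90°
n=3: pose=(8,0,E); sL=3/4, sR=15/16; mL=3/4, mR=3/16; mL+mR=15/16 → advance +1; mR−mL=-9/16 → turn -1·90°

0 60/37 12 60/37 384/37 7 2 S
1 30/37 6/5 30/37 72/185 7 1 E
2 60/49 20/3 60/49 800/147 8 1 S
3 3/4 15/16 3/4 3/16 8 0 E
final 9 0 S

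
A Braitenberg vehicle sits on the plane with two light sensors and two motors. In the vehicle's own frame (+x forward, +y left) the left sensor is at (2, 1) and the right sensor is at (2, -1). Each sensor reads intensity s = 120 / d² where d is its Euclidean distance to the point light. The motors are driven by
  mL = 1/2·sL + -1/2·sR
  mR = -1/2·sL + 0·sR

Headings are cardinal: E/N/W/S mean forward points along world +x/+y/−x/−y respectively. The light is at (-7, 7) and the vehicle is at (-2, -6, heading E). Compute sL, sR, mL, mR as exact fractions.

120/193 24/49 624/9457 -60/193

left sensor world pos  = (0, -5); dL² = 193
right sensor world pos = (0, -7); dR² = 245
sL = 120/193 = 120/193
sR = 120/245 = 24/49
mL = 1/2·sL + -1/2·sR = 624/9457
mR = -1/2·sL + 0·sR = -60/193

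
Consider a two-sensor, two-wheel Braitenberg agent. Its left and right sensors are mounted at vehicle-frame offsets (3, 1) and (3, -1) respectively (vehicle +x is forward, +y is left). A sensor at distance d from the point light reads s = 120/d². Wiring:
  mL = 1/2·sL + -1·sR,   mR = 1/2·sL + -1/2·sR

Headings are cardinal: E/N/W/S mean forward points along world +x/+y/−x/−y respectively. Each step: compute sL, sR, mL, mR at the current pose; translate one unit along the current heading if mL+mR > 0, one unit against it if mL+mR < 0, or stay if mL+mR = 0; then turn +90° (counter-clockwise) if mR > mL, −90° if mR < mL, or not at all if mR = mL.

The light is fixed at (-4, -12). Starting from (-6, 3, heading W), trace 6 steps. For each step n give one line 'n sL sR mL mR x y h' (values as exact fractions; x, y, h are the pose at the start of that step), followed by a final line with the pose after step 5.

0 120/221 120/281 -9660/62101 3600/62101 -6 3 W
1 5/6 30/37 -175/444 5/444 -5 3 S
2 120/293 120/229 -21420/67097 -3840/67097 -5 4 E
3 12/37 60/181 -1134/6697 -24/6697 -6 4 N
4 120/221 120/281 -9660/62101 3600/62101 -6 3 W
5 5/6 30/37 -175/444 5/444 -5 3 S
final -5 4 E

n=0: pose=(-6,3,W); sL=120/221, sR=120/281; mL=-9660/62101, mR=3600/62101; mL+mR=-6060/62101 → advance -1; mR−mL=60/281 → turn +1·90°
n=1: pose=(-5,3,S); sL=5/6, sR=30/37; mL=-175/444, mR=5/444; mL+mR=-85/222 → advance -1; mR−mL=15/37 → turn +1·90°
n=2: pose=(-5,4,E); sL=120/293, sR=120/229; mL=-21420/67097, mR=-3840/67097; mL+mR=-25260/67097 → advance -1; mR−mL=60/229 → turn +1·90°
n=3: pose=(-6,4,N); sL=12/37, sR=60/181; mL=-1134/6697, mR=-24/6697; mL+mR=-1158/6697 → advance -1; mR−mL=30/181 → turn +1·90°
n=4: pose=(-6,3,W); sL=120/221, sR=120/281; mL=-9660/62101, mR=3600/62101; mL+mR=-6060/62101 → advance -1; mR−mL=60/281 → turn +1·90°
n=5: pose=(-5,3,S); sL=5/6, sR=30/37; mL=-175/444, mR=5/444; mL+mR=-85/222 → advance -1; mR−mL=15/37 → turn +1·90°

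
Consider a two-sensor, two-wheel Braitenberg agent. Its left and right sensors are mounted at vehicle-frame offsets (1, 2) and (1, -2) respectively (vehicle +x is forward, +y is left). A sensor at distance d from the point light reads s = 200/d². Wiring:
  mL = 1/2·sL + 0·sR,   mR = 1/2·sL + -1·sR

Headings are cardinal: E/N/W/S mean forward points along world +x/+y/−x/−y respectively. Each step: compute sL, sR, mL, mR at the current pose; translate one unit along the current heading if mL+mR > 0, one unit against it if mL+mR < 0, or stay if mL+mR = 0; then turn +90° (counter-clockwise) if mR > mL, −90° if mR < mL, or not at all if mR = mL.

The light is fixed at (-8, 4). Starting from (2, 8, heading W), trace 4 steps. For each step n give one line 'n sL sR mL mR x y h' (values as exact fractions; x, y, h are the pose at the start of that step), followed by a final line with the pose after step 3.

n=0: pose=(2,8,W); sL=40/17, sR=200/117; mL=20/17, mR=-1060/1989; mL+mR=1280/1989 → advance +1; mR−mL=-200/117 → turn -1·90°
n=1: pose=(1,8,N); sL=100/37, sR=100/73; mL=50/37, mR=-50/2701; mL+mR=3600/2701 → advance +1; mR−mL=-100/73 → turn -1·90°
n=2: pose=(1,9,E); sL=200/149, sR=200/109; mL=100/149, mR=-18900/16241; mL+mR=-8000/16241 → advance -1; mR−mL=-200/109 → turn -1·90°
n=3: pose=(0,9,S); sL=50/29, sR=50/13; mL=25/29, mR=-1125/377; mL+mR=-800/377 → advance -1; mR−mL=-50/13 → turn -1·90°

0 40/17 200/117 20/17 -1060/1989 2 8 W
1 100/37 100/73 50/37 -50/2701 1 8 N
2 200/149 200/109 100/149 -18900/16241 1 9 E
3 50/29 50/13 25/29 -1125/377 0 9 S
final 0 10 W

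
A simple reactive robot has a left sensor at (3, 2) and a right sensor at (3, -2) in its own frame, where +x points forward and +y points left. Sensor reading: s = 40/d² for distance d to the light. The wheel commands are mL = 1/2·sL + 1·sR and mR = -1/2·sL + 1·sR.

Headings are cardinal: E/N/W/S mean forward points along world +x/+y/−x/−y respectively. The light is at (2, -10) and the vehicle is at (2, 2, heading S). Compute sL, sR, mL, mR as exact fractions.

8/17 8/17 12/17 4/17

left sensor world pos  = (4, -1); dL² = 85
right sensor world pos = (0, -1); dR² = 85
sL = 40/85 = 8/17
sR = 40/85 = 8/17
mL = 1/2·sL + 1·sR = 12/17
mR = -1/2·sL + 1·sR = 4/17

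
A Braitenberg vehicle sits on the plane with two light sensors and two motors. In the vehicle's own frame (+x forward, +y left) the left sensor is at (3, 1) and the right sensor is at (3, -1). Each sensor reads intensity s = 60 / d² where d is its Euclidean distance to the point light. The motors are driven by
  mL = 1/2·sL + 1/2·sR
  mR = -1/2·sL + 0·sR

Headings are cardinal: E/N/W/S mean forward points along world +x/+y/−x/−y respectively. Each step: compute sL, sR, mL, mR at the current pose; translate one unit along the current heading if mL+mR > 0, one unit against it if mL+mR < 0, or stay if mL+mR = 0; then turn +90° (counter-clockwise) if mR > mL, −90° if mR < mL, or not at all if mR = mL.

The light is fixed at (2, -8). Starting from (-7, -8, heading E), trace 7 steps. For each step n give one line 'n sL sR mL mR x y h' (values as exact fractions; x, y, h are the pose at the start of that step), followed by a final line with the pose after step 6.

0 60/37 60/37 60/37 -30/37 -7 -8 E
1 30/29 2/3 74/87 -15/29 -6 -8 S
2 12/25 60/121 1476/3025 -6/25 -6 -9 W
3 15/26 15/17 645/884 -15/52 -7 -9 N
4 60/37 60/37 60/37 -30/37 -7 -8 E
5 30/29 2/3 74/87 -15/29 -6 -8 S
6 12/25 60/121 1476/3025 -6/25 -6 -9 W
final -7 -9 N

n=0: pose=(-7,-8,E); sL=60/37, sR=60/37; mL=60/37, mR=-30/37; mL+mR=30/37 → advance +1; mR−mL=-90/37 → turn -1·90°
n=1: pose=(-6,-8,S); sL=30/29, sR=2/3; mL=74/87, mR=-15/29; mL+mR=1/3 → advance +1; mR−mL=-119/87 → turn -1·90°
n=2: pose=(-6,-9,W); sL=12/25, sR=60/121; mL=1476/3025, mR=-6/25; mL+mR=30/121 → advance +1; mR−mL=-2202/3025 → turn -1·90°
n=3: pose=(-7,-9,N); sL=15/26, sR=15/17; mL=645/884, mR=-15/52; mL+mR=15/34 → advance +1; mR−mL=-225/221 → turn -1·90°
n=4: pose=(-7,-8,E); sL=60/37, sR=60/37; mL=60/37, mR=-30/37; mL+mR=30/37 → advance +1; mR−mL=-90/37 → turn -1·90°
n=5: pose=(-6,-8,S); sL=30/29, sR=2/3; mL=74/87, mR=-15/29; mL+mR=1/3 → advance +1; mR−mL=-119/87 → turn -1·90°
n=6: pose=(-6,-9,W); sL=12/25, sR=60/121; mL=1476/3025, mR=-6/25; mL+mR=30/121 → advance +1; mR−mL=-2202/3025 → turn -1·90°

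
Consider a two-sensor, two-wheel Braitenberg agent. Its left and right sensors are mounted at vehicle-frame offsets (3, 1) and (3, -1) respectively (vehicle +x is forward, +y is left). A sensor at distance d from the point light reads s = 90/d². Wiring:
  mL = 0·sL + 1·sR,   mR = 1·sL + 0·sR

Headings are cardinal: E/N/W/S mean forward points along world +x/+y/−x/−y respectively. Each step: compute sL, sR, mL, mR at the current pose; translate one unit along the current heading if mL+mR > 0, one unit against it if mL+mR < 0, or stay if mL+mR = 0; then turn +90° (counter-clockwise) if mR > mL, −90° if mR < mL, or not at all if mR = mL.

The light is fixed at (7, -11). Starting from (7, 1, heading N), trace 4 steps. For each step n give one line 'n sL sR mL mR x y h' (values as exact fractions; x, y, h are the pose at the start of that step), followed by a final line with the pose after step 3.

n=0: pose=(7,1,N); sL=45/113, sR=45/113; mL=45/113, mR=45/113; mL+mR=90/113 → advance +1; mR−mL=0 → turn +0·90°
n=1: pose=(7,2,N); sL=90/257, sR=90/257; mL=90/257, mR=90/257; mL+mR=180/257 → advance +1; mR−mL=0 → turn +0·90°
n=2: pose=(7,3,N); sL=9/29, sR=9/29; mL=9/29, mR=9/29; mL+mR=18/29 → advance +1; mR−mL=0 → turn +0·90°
n=3: pose=(7,4,N); sL=18/65, sR=18/65; mL=18/65, mR=18/65; mL+mR=36/65 → advance +1; mR−mL=0 → turn +0·90°

0 45/113 45/113 45/113 45/113 7 1 N
1 90/257 90/257 90/257 90/257 7 2 N
2 9/29 9/29 9/29 9/29 7 3 N
3 18/65 18/65 18/65 18/65 7 4 N
final 7 5 N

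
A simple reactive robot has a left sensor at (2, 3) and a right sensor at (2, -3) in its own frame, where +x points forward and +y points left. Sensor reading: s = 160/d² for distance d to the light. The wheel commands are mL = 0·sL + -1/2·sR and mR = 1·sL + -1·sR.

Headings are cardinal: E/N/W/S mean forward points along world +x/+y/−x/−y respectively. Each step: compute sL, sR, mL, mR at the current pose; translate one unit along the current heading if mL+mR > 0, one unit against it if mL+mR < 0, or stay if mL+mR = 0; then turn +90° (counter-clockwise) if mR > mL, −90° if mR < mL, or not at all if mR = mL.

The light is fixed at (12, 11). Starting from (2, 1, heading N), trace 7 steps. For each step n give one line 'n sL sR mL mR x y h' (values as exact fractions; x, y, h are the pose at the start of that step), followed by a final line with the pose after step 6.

0 160/233 160/113 -80/113 -19200/26329 2 1 N
1 5/4 8/13 -4/13 33/52 2 0 E
2 32/45 160/117 -80/117 -128/195 3 0 N
3 80/173 80/101 -40/101 -5760/17473 3 -1 W
4 160/221 160/317 -80/317 15360/70057 4 -1 S
5 8/5 20/29 -10/29 132/145 4 0 E
6 160/181 160/97 -80/97 -13440/17557 5 0 N
final 5 -1 W

n=0: pose=(2,1,N); sL=160/233, sR=160/113; mL=-80/113, mR=-19200/26329; mL+mR=-37840/26329 → advance -1; mR−mL=-560/26329 → turn -1·90°
n=1: pose=(2,0,E); sL=5/4, sR=8/13; mL=-4/13, mR=33/52; mL+mR=17/52 → advance +1; mR−mL=49/52 → turn +1·90°
n=2: pose=(3,0,N); sL=32/45, sR=160/117; mL=-80/117, mR=-128/195; mL+mR=-784/585 → advance -1; mR−mL=16/585 → turn +1·90°
n=3: pose=(3,-1,W); sL=80/173, sR=80/101; mL=-40/101, mR=-5760/17473; mL+mR=-12680/17473 → advance -1; mR−mL=1160/17473 → turn +1·90°
n=4: pose=(4,-1,S); sL=160/221, sR=160/317; mL=-80/317, mR=15360/70057; mL+mR=-2320/70057 → advance -1; mR−mL=33040/70057 → turn +1·90°
n=5: pose=(4,0,E); sL=8/5, sR=20/29; mL=-10/29, mR=132/145; mL+mR=82/145 → advance +1; mR−mL=182/145 → turn +1·90°
n=6: pose=(5,0,N); sL=160/181, sR=160/97; mL=-80/97, mR=-13440/17557; mL+mR=-27920/17557 → advance -1; mR−mL=1040/17557 → turn +1·90°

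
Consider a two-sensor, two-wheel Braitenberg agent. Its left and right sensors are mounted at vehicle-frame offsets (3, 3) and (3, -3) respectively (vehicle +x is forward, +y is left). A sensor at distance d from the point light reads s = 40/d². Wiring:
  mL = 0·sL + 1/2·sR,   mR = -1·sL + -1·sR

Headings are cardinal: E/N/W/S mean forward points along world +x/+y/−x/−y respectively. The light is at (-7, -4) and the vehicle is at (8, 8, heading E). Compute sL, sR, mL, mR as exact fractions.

left sensor world pos  = (11, 11); dL² = 549
right sensor world pos = (11, 5); dR² = 405
sL = 40/549 = 40/549
sR = 40/405 = 8/81
mL = 0·sL + 1/2·sR = 4/81
mR = -1·sL + -1·sR = -848/4941

40/549 8/81 4/81 -848/4941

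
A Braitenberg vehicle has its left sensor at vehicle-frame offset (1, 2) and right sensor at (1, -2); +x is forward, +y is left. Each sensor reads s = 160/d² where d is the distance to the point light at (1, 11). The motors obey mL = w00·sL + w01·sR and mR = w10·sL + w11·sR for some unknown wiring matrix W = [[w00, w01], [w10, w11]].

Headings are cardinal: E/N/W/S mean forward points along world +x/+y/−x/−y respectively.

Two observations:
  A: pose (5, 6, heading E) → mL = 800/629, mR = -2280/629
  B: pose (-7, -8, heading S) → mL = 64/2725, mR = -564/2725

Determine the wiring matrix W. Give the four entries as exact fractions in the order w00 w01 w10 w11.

1/2 -1/2 -1 1/2

obs A: pose=(5,6,E) → sL=80/17, sR=80/37, mL=800/629, mR=-2280/629
obs B: pose=(-7,-8,S) → sL=40/109, sR=8/25, mL=64/2725, mR=-564/2725
sensor matrix S = [[80/17, 80/37], [40/109, 8/25]]; det S = 244224/342805
solve [mL_A; mL_B] = S·[w00; w01] and [mR_A; mR_B] = S·[w10; w11]:
  w00 = 1/2, w01 = -1/2, w10 = -1, w11 = 1/2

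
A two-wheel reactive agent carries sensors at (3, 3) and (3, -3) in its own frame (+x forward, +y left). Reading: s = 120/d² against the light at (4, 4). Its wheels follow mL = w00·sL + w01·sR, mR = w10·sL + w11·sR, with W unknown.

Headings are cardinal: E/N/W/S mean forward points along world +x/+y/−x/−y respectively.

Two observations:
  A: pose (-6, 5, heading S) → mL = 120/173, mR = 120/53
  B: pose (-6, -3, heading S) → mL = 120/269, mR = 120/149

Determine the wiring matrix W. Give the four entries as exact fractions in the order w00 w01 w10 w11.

obs A: pose=(-6,5,S) → sL=120/53, sR=120/173, mL=120/173, mR=120/53
obs B: pose=(-6,-3,S) → sL=120/149, sR=120/269, mL=120/269, mR=120/149
sensor matrix S = [[120/53, 120/173], [120/149, 120/269]]; det S = 165888000/367502689
solve [mL_A; mL_B] = S·[w00; w01] and [mR_A; mR_B] = S·[w10; w11]:
  w00 = 0, w01 = 1, w10 = 1, w11 = 0

0 1 1 0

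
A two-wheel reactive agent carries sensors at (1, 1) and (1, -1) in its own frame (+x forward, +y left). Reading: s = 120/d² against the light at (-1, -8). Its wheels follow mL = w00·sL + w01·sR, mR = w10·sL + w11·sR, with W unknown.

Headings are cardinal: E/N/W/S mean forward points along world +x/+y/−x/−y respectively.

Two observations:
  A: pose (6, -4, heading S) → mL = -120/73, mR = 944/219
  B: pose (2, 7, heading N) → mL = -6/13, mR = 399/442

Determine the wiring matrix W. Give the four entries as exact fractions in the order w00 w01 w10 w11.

-1 0 1 1

obs A: pose=(6,-4,S) → sL=120/73, sR=8/3, mL=-120/73, mR=944/219
obs B: pose=(2,7,N) → sL=6/13, sR=15/34, mL=-6/13, mR=399/442
sensor matrix S = [[120/73, 8/3], [6/13, 15/34]]; det S = -8156/16133
solve [mL_A; mL_B] = S·[w00; w01] and [mR_A; mR_B] = S·[w10; w11]:
  w00 = -1, w01 = 0, w10 = 1, w11 = 1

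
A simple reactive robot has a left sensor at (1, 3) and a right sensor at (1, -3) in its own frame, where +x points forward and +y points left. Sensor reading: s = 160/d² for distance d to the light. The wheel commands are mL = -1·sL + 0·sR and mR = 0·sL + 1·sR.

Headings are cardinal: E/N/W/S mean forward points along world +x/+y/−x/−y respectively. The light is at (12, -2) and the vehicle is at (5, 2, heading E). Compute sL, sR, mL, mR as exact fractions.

left sensor world pos  = (6, 5); dL² = 85
right sensor world pos = (6, -1); dR² = 37
sL = 160/85 = 32/17
sR = 160/37 = 160/37
mL = -1·sL + 0·sR = -32/17
mR = 0·sL + 1·sR = 160/37

32/17 160/37 -32/17 160/37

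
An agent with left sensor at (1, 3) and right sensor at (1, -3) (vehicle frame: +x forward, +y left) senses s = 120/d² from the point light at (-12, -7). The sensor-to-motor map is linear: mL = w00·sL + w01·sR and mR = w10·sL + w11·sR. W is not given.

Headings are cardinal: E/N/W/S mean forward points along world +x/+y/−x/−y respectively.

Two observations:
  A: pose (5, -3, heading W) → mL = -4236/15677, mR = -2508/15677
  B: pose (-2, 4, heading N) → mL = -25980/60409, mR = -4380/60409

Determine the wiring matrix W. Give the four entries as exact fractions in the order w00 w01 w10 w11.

-1 1/2 1/2 -1

obs A: pose=(5,-3,W) → sL=120/257, sR=24/61, mL=-4236/15677, mR=-2508/15677
obs B: pose=(-2,4,N) → sL=120/193, sR=120/313, mL=-25980/60409, mR=-4380/60409
sensor matrix S = [[120/257, 24/61], [120/193, 120/313]]; det S = -62138880/947031893
solve [mL_A; mL_B] = S·[w00; w01] and [mR_A; mR_B] = S·[w10; w11]:
  w00 = -1, w01 = 1/2, w10 = 1/2, w11 = -1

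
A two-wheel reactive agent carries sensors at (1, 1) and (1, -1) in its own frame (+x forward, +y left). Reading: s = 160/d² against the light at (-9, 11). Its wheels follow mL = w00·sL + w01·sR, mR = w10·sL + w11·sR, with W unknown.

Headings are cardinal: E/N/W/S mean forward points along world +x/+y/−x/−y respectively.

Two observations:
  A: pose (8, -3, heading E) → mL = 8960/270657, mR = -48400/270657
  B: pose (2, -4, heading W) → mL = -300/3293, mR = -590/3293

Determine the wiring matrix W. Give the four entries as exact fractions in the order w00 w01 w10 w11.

1 -1 -1 1/2

obs A: pose=(8,-3,E) → sL=160/493, sR=160/549, mL=8960/270657, mR=-48400/270657
obs B: pose=(2,-4,W) → sL=40/89, sR=20/37, mL=-300/3293, mR=-590/3293
sensor matrix S = [[160/493, 160/549], [40/89, 20/37]]; det S = 39612800/891273501
solve [mL_A; mL_B] = S·[w00; w01] and [mR_A; mR_B] = S·[w10; w11]:
  w00 = 1, w01 = -1, w10 = -1, w11 = 1/2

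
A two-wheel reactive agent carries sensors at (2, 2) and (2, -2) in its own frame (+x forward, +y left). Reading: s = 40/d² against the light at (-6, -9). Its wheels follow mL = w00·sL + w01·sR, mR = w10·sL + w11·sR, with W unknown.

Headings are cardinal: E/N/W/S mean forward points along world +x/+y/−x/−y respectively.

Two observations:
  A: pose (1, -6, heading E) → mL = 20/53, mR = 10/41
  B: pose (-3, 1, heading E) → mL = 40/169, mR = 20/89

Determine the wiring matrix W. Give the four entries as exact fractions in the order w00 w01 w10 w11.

1 0 0 1/2

obs A: pose=(1,-6,E) → sL=20/53, sR=20/41, mL=20/53, mR=10/41
obs B: pose=(-3,1,E) → sL=40/169, sR=40/89, mL=40/169, mR=20/89
sensor matrix S = [[20/53, 20/41], [40/169, 40/89]]; det S = 1769600/32684093
solve [mL_A; mL_B] = S·[w00; w01] and [mR_A; mR_B] = S·[w10; w11]:
  w00 = 1, w01 = 0, w10 = 0, w11 = 1/2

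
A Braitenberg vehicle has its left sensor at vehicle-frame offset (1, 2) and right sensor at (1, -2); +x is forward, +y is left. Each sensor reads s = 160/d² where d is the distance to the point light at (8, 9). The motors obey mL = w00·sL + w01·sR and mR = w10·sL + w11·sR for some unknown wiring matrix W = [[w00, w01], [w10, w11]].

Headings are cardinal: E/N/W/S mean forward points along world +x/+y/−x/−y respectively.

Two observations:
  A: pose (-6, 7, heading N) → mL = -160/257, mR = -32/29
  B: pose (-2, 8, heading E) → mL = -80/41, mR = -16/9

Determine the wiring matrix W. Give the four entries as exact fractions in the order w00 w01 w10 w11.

obs A: pose=(-6,7,N) → sL=160/257, sR=32/29, mL=-160/257, mR=-32/29
obs B: pose=(-2,8,E) → sL=80/41, sR=16/9, mL=-80/41, mR=-16/9
sensor matrix S = [[160/257, 32/29], [80/41, 16/9]]; det S = -2877440/2750157
solve [mL_A; mL_B] = S·[w00; w01] and [mR_A; mR_B] = S·[w10; w11]:
  w00 = -1, w01 = 0, w10 = 0, w11 = -1

-1 0 0 -1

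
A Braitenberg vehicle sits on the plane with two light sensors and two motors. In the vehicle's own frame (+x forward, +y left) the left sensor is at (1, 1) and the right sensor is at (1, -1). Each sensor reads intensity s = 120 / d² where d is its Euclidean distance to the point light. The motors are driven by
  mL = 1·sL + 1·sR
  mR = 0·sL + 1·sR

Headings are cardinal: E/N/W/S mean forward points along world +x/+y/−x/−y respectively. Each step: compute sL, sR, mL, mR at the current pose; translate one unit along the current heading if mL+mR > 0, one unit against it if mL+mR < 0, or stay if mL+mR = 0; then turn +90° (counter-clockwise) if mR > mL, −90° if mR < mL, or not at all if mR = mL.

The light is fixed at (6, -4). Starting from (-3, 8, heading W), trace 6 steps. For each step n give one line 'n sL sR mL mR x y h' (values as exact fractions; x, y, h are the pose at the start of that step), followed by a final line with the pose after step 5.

n=0: pose=(-3,8,W); sL=120/221, sR=120/269; mL=58800/59449, mR=120/269; mL+mR=85320/59449 → advance +1; mR−mL=-120/221 → turn -1·90°
n=1: pose=(-4,8,N); sL=12/29, sR=12/25; mL=648/725, mR=12/25; mL+mR=996/725 → advance +1; mR−mL=-12/29 → turn -1·90°
n=2: pose=(-4,9,E); sL=120/277, sR=8/15; mL=4016/4155, mR=8/15; mL+mR=6232/4155 → advance +1; mR−mL=-120/277 → turn -1·90°
n=3: pose=(-3,9,S); sL=15/26, sR=30/61; mL=1695/1586, mR=30/61; mL+mR=2475/1586 → advance +1; mR−mL=-15/26 → turn -1·90°
n=4: pose=(-3,8,W); sL=120/221, sR=120/269; mL=58800/59449, mR=120/269; mL+mR=85320/59449 → advance +1; mR−mL=-120/221 → turn -1·90°
n=5: pose=(-4,8,N); sL=12/29, sR=12/25; mL=648/725, mR=12/25; mL+mR=996/725 → advance +1; mR−mL=-12/29 → turn -1·90°

0 120/221 120/269 58800/59449 120/269 -3 8 W
1 12/29 12/25 648/725 12/25 -4 8 N
2 120/277 8/15 4016/4155 8/15 -4 9 E
3 15/26 30/61 1695/1586 30/61 -3 9 S
4 120/221 120/269 58800/59449 120/269 -3 8 W
5 12/29 12/25 648/725 12/25 -4 8 N
final -4 9 E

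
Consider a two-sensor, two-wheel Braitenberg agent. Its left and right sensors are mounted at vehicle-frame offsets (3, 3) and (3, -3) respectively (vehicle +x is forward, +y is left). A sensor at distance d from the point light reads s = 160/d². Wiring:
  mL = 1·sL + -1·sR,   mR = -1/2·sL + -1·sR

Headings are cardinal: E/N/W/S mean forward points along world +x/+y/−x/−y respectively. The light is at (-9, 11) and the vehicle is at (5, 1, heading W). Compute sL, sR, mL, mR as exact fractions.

left sensor world pos  = (2, -2); dL² = 290
right sensor world pos = (2, 4); dR² = 170
sL = 160/290 = 16/29
sR = 160/170 = 16/17
mL = 1·sL + -1·sR = -192/493
mR = -1/2·sL + -1·sR = -600/493

16/29 16/17 -192/493 -600/493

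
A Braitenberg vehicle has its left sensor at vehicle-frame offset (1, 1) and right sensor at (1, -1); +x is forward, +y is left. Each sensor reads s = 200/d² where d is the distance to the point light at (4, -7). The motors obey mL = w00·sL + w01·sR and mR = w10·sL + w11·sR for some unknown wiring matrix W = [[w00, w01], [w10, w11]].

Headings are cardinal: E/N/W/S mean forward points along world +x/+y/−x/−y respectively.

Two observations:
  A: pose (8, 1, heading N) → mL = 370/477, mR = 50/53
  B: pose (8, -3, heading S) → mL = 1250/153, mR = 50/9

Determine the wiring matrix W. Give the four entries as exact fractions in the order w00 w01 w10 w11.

obs A: pose=(8,1,N) → sL=20/9, sR=100/53, mL=370/477, mR=50/53
obs B: pose=(8,-3,S) → sL=100/17, sR=100/9, mL=1250/153, mR=50/9
sensor matrix S = [[20/9, 100/53], [100/17, 100/9]]; det S = 992000/72981
solve [mL_A; mL_B] = S·[w00; w01] and [mR_A; mR_B] = S·[w10; w11]:
  w00 = -1/2, w01 = 1, w10 = 0, w11 = 1/2

-1/2 1 0 1/2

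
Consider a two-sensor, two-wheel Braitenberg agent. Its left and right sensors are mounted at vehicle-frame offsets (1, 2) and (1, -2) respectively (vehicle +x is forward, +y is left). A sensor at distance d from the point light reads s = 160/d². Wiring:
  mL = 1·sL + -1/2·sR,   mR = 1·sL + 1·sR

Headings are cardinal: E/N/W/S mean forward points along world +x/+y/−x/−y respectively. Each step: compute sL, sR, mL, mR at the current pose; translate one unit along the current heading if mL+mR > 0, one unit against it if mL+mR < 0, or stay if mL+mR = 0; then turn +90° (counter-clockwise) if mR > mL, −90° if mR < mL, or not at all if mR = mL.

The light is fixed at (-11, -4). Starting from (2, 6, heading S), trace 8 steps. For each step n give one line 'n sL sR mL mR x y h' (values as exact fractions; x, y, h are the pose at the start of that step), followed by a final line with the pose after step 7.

0 80/153 80/101 1960/15453 20320/15453 2 6 S
1 160/317 32/49 2768/15533 17984/15533 2 5 E
2 40/61 40/89 2340/5429 6000/5429 3 5 N
3 160/233 160/313 31440/72929 87360/72929 3 6 W
4 80/153 80/101 1960/15453 20320/15453 2 6 S
5 160/317 32/49 2768/15533 17984/15533 2 5 E
6 40/61 40/89 2340/5429 6000/5429 3 5 N
7 160/233 160/313 31440/72929 87360/72929 3 6 W
final 2 6 S

n=0: pose=(2,6,S); sL=80/153, sR=80/101; mL=1960/15453, mR=20320/15453; mL+mR=22280/15453 → advance +1; mR−mL=120/101 → turn +1·90°
n=1: pose=(2,5,E); sL=160/317, sR=32/49; mL=2768/15533, mR=17984/15533; mL+mR=20752/15533 → advance +1; mR−mL=48/49 → turn +1·90°
n=2: pose=(3,5,N); sL=40/61, sR=40/89; mL=2340/5429, mR=6000/5429; mL+mR=8340/5429 → advance +1; mR−mL=60/89 → turn +1·90°
n=3: pose=(3,6,W); sL=160/233, sR=160/313; mL=31440/72929, mR=87360/72929; mL+mR=118800/72929 → advance +1; mR−mL=240/313 → turn +1·90°
n=4: pose=(2,6,S); sL=80/153, sR=80/101; mL=1960/15453, mR=20320/15453; mL+mR=22280/15453 → advance +1; mR−mL=120/101 → turn +1·90°
n=5: pose=(2,5,E); sL=160/317, sR=32/49; mL=2768/15533, mR=17984/15533; mL+mR=20752/15533 → advance +1; mR−mL=48/49 → turn +1·90°
n=6: pose=(3,5,N); sL=40/61, sR=40/89; mL=2340/5429, mR=6000/5429; mL+mR=8340/5429 → advance +1; mR−mL=60/89 → turn +1·90°
n=7: pose=(3,6,W); sL=160/233, sR=160/313; mL=31440/72929, mR=87360/72929; mL+mR=118800/72929 → advance +1; mR−mL=240/313 → turn +1·90°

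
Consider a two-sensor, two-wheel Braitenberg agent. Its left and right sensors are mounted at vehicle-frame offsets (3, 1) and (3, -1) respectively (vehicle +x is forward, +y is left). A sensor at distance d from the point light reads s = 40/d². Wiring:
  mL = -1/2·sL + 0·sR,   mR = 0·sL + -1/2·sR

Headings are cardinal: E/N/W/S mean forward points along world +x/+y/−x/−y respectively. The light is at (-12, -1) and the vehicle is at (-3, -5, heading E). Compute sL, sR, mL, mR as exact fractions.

left sensor world pos  = (0, -4); dL² = 153
right sensor world pos = (0, -6); dR² = 169
sL = 40/153 = 40/153
sR = 40/169 = 40/169
mL = -1/2·sL + 0·sR = -20/153
mR = 0·sL + -1/2·sR = -20/169

40/153 40/169 -20/153 -20/169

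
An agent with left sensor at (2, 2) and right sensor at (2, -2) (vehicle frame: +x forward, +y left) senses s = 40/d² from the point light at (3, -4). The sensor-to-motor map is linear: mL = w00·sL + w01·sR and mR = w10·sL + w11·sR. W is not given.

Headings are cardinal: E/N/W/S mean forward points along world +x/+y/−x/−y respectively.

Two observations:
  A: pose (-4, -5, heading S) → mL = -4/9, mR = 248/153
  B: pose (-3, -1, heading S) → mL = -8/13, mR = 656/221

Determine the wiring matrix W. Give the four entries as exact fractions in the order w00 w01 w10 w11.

0 -1 1 1

obs A: pose=(-4,-5,S) → sL=20/17, sR=4/9, mL=-4/9, mR=248/153
obs B: pose=(-3,-1,S) → sL=40/17, sR=8/13, mL=-8/13, mR=656/221
sensor matrix S = [[20/17, 4/9], [40/17, 8/13]]; det S = -640/1989
solve [mL_A; mL_B] = S·[w00; w01] and [mR_A; mR_B] = S·[w10; w11]:
  w00 = 0, w01 = -1, w10 = 1, w11 = 1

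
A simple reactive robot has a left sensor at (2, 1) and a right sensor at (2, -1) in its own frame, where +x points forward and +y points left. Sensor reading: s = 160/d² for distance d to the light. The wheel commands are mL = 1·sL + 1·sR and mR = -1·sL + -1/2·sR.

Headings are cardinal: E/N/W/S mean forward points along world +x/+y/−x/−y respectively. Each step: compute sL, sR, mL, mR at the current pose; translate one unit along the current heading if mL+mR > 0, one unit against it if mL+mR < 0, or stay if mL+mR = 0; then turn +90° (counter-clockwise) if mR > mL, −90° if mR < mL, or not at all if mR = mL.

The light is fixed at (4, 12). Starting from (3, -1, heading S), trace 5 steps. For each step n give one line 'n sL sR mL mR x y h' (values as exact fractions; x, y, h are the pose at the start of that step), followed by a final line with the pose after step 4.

0 32/45 160/229 14528/10305 -10928/10305 3 -1 S
1 80/117 80/89 16480/10413 -11800/10413 3 -2 W
2 160/153 32/29 9536/4437 -7088/4437 2 -2 N
3 10/9 40/49 850/441 -670/441 2 -1 E
4 32/45 160/229 14528/10305 -10928/10305 3 -1 S
final 3 -2 W

n=0: pose=(3,-1,S); sL=32/45, sR=160/229; mL=14528/10305, mR=-10928/10305; mL+mR=80/229 → advance +1; mR−mL=-25456/10305 → turn -1·90°
n=1: pose=(3,-2,W); sL=80/117, sR=80/89; mL=16480/10413, mR=-11800/10413; mL+mR=40/89 → advance +1; mR−mL=-28280/10413 → turn -1·90°
n=2: pose=(2,-2,N); sL=160/153, sR=32/29; mL=9536/4437, mR=-7088/4437; mL+mR=16/29 → advance +1; mR−mL=-16624/4437 → turn -1·90°
n=3: pose=(2,-1,E); sL=10/9, sR=40/49; mL=850/441, mR=-670/441; mL+mR=20/49 → advance +1; mR−mL=-1520/441 → turn -1·90°
n=4: pose=(3,-1,S); sL=32/45, sR=160/229; mL=14528/10305, mR=-10928/10305; mL+mR=80/229 → advance +1; mR−mL=-25456/10305 → turn -1·90°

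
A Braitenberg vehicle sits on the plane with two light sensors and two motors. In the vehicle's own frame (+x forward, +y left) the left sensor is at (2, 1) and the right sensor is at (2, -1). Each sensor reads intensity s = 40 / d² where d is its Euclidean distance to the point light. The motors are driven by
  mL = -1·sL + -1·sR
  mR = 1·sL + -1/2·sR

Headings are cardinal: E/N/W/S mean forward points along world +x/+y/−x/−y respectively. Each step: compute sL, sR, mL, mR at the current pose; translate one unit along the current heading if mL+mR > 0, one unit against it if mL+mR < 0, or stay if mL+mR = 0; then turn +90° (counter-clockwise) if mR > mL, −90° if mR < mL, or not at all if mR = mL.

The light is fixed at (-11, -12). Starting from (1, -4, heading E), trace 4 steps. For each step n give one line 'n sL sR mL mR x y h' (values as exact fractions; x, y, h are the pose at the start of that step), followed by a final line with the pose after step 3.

n=0: pose=(1,-4,E); sL=40/277, sR=8/49; mL=-4176/13573, mR=852/13573; mL+mR=-12/49 → advance -1; mR−mL=5028/13573 → turn +1·90°
n=1: pose=(0,-4,N); sL=1/5, sR=10/61; mL=-111/305, mR=36/305; mL+mR=-15/61 → advance -1; mR−mL=147/305 → turn +1·90°
n=2: pose=(0,-5,W); sL=40/117, sR=8/29; mL=-2096/3393, mR=692/3393; mL+mR=-12/29 → advance -1; mR−mL=2788/3393 → turn +1·90°
n=3: pose=(1,-5,S); sL=20/97, sR=20/73; mL=-3400/7081, mR=490/7081; mL+mR=-30/73 → advance -1; mR−mL=3890/7081 → turn +1·90°

0 40/277 8/49 -4176/13573 852/13573 1 -4 E
1 1/5 10/61 -111/305 36/305 0 -4 N
2 40/117 8/29 -2096/3393 692/3393 0 -5 W
3 20/97 20/73 -3400/7081 490/7081 1 -5 S
final 1 -4 E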